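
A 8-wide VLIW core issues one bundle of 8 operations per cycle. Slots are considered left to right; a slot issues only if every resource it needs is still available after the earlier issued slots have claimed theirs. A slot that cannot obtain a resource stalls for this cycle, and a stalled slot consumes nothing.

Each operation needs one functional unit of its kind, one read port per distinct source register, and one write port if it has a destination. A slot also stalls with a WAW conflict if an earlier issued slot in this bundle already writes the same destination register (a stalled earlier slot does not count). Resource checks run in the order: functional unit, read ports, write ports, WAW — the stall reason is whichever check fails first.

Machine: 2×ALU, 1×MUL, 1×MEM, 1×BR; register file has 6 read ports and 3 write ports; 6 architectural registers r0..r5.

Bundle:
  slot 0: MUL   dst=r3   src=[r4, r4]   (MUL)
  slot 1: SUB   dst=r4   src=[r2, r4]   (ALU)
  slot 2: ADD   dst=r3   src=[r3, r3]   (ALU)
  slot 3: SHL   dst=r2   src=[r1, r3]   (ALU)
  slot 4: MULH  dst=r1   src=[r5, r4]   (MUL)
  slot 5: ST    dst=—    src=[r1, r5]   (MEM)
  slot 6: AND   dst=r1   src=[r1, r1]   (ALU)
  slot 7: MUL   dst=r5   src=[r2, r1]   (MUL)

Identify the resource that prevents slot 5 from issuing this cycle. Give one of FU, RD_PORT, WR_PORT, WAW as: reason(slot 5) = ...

(0) want 1×MUL +1rd +1wr — yes → AL2|MU0|ME1|BR1|rd5|wr2
(1) want 1×ALU +2rd +1wr — yes → AL1|MU0|ME1|BR1|rd3|wr1
(2) want 1×ALU +1rd +1wr — WAW → AL1|MU0|ME1|BR1|rd3|wr1
(3) want 1×ALU +2rd +1wr — yes → AL0|MU0|ME1|BR1|rd1|wr0
(4) want 1×MUL +2rd +1wr — FU → AL0|MU0|ME1|BR1|rd1|wr0
(5) want 1×MEM +2rd +0wr — RD_PORT → AL0|MU0|ME1|BR1|rd1|wr0
(6) want 1×ALU +1rd +1wr — FU → AL0|MU0|ME1|BR1|rd1|wr0
(7) want 1×MUL +2rd +1wr — FU → AL0|MU0|ME1|BR1|rd1|wr0

reason(slot 5) = RD_PORT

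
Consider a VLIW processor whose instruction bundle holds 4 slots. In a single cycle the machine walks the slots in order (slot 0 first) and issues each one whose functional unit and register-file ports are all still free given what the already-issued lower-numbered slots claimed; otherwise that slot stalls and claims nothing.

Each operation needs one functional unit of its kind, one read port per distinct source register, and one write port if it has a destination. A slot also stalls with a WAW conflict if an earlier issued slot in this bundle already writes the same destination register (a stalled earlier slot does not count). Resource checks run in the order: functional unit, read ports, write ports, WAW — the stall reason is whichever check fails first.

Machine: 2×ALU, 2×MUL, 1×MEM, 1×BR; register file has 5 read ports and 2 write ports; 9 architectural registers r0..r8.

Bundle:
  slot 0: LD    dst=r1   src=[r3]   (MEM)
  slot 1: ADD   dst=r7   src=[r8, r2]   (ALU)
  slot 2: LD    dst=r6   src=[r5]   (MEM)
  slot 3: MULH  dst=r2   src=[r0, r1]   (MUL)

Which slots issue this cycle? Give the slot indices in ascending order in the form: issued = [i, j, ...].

#0 MEM src=r3 dispatched  <A:2 Mu:2 Ld:0 B:1 rd:4 wr:1>
#1 ALU src=r8,r2 dispatched  <A:1 Mu:2 Ld:0 B:1 rd:2 wr:0>
#2 MEM src=r5 held:FU  <A:1 Mu:2 Ld:0 B:1 rd:2 wr:0>
#3 MUL src=r0,r1 held:WR_PORT  <A:1 Mu:2 Ld:0 B:1 rd:2 wr:0>

issued = [0, 1]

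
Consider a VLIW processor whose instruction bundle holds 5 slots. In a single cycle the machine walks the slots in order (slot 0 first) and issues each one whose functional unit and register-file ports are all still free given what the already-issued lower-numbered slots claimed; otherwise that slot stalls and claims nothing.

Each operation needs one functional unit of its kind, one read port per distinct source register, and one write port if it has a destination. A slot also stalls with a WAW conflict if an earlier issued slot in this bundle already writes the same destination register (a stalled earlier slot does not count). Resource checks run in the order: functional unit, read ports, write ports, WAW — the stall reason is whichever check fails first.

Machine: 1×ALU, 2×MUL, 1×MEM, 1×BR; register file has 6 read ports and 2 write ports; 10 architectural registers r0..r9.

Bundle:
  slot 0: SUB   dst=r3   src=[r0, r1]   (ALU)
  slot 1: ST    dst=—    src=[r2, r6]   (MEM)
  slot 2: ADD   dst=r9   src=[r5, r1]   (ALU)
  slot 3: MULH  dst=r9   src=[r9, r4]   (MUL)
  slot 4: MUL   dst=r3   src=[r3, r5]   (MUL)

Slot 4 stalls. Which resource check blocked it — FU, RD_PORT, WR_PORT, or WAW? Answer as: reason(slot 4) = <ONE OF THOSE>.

[0] ALU needs rd=2 wr=1: ok; after: ALU=0 MUL=2 MEM=1 BR=1, R=4, W=1
[1] MEM needs rd=2 wr=0: ok; after: ALU=0 MUL=2 MEM=0 BR=1, R=2, W=1
[2] ALU needs rd=2 wr=1: FU; after: ALU=0 MUL=2 MEM=0 BR=1, R=2, W=1
[3] MUL needs rd=2 wr=1: ok; after: ALU=0 MUL=1 MEM=0 BR=1, R=0, W=0
[4] MUL needs rd=2 wr=1: RD_PORT; after: ALU=0 MUL=1 MEM=0 BR=1, R=0, W=0

reason(slot 4) = RD_PORT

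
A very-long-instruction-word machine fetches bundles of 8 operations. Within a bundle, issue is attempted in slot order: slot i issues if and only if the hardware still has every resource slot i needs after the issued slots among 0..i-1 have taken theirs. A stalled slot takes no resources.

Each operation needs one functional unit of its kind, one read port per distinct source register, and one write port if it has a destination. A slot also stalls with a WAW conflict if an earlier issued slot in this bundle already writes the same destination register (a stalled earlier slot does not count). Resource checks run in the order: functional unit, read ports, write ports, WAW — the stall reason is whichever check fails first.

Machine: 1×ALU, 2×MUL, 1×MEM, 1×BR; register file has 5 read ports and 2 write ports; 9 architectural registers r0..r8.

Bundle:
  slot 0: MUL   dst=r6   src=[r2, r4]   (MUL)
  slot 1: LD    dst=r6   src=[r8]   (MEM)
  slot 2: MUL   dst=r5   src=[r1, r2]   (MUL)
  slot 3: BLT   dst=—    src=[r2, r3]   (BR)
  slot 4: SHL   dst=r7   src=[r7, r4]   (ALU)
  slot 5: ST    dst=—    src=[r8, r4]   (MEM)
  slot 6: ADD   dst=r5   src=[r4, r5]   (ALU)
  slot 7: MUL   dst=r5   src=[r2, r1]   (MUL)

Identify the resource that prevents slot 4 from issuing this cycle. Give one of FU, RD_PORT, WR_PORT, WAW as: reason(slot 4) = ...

[0] MUL needs rd=2 wr=1: ok; after: ALU=1 MUL=1 MEM=1 BR=1, R=3, W=1
[1] MEM needs rd=1 wr=1: WAW; after: ALU=1 MUL=1 MEM=1 BR=1, R=3, W=1
[2] MUL needs rd=2 wr=1: ok; after: ALU=1 MUL=0 MEM=1 BR=1, R=1, W=0
[3] BR needs rd=2 wr=0: RD_PORT; after: ALU=1 MUL=0 MEM=1 BR=1, R=1, W=0
[4] ALU needs rd=2 wr=1: RD_PORT; after: ALU=1 MUL=0 MEM=1 BR=1, R=1, W=0
[5] MEM needs rd=2 wr=0: RD_PORT; after: ALU=1 MUL=0 MEM=1 BR=1, R=1, W=0
[6] ALU needs rd=2 wr=1: RD_PORT; after: ALU=1 MUL=0 MEM=1 BR=1, R=1, W=0
[7] MUL needs rd=2 wr=1: FU; after: ALU=1 MUL=0 MEM=1 BR=1, R=1, W=0

reason(slot 4) = RD_PORT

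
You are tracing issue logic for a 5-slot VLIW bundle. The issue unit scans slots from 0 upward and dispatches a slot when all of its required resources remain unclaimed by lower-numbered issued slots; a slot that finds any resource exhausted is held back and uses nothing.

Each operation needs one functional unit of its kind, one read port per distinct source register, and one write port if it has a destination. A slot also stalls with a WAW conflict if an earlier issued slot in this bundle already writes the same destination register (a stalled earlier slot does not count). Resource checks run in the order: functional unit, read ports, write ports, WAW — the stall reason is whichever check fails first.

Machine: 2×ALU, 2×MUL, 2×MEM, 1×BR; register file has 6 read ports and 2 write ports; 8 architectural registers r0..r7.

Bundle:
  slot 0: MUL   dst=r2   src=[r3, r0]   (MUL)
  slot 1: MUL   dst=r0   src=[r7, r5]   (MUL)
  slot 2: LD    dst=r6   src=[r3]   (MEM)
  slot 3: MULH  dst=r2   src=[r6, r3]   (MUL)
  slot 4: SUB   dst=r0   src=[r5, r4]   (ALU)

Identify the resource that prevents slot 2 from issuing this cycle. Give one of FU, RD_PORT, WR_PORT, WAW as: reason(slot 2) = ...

(0) want 1×MUL +2rd +1wr — yes → AL2|MU1|ME2|BR1|rd4|wr1
(1) want 1×MUL +2rd +1wr — yes → AL2|MU0|ME2|BR1|rd2|wr0
(2) want 1×MEM +1rd +1wr — WR_PORT → AL2|MU0|ME2|BR1|rd2|wr0
(3) want 1×MUL +2rd +1wr — FU → AL2|MU0|ME2|BR1|rd2|wr0
(4) want 1×ALU +2rd +1wr — WR_PORT → AL2|MU0|ME2|BR1|rd2|wr0

reason(slot 2) = WR_PORT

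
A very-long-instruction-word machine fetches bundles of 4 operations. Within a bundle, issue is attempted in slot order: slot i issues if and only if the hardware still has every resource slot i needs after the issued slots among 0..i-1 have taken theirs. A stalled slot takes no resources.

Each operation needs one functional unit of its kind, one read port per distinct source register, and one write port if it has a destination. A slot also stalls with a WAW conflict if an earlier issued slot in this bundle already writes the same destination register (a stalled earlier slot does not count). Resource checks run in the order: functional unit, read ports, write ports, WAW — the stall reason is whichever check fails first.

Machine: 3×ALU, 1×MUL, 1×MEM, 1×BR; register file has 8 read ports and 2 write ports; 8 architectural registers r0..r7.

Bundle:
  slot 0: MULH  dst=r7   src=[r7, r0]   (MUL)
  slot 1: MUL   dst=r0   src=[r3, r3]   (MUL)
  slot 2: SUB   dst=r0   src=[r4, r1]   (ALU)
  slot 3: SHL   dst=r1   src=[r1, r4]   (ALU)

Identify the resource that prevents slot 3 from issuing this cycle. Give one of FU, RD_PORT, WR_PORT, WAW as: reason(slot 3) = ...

[0] MUL needs rd=2 wr=1: ok; after: ALU=3 MUL=0 MEM=1 BR=1, R=6, W=1
[1] MUL needs rd=1 wr=1: FU; after: ALU=3 MUL=0 MEM=1 BR=1, R=6, W=1
[2] ALU needs rd=2 wr=1: ok; after: ALU=2 MUL=0 MEM=1 BR=1, R=4, W=0
[3] ALU needs rd=2 wr=1: WR_PORT; after: ALU=2 MUL=0 MEM=1 BR=1, R=4, W=0

reason(slot 3) = WR_PORT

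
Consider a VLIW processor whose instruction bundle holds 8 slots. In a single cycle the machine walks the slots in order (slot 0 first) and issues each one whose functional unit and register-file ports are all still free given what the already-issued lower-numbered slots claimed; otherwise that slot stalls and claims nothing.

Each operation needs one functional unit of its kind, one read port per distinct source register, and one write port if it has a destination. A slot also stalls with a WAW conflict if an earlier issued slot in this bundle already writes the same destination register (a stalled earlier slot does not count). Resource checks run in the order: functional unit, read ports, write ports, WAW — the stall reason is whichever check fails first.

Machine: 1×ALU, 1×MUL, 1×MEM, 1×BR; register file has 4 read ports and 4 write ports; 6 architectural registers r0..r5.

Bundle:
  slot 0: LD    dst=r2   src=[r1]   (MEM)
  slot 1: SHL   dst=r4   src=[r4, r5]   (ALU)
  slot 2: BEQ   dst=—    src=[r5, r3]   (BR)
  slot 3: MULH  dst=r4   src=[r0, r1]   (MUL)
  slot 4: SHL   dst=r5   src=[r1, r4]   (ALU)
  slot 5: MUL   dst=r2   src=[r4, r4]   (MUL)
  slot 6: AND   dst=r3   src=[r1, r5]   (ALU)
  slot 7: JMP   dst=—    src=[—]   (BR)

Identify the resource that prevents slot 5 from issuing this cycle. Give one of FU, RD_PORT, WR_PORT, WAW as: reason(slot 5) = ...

reason(slot 5) = WAW

slot 0 (MEM): ISSUE — free A1,Mu1,Ld0,B1 rp3 wp3
slot 1 (ALU): ISSUE — free A0,Mu1,Ld0,B1 rp1 wp2
slot 2 (BR): stall RD_PORT — free A0,Mu1,Ld0,B1 rp1 wp2
slot 3 (MUL): stall RD_PORT — free A0,Mu1,Ld0,B1 rp1 wp2
slot 4 (ALU): stall FU — free A0,Mu1,Ld0,B1 rp1 wp2
slot 5 (MUL): stall WAW — free A0,Mu1,Ld0,B1 rp1 wp2
slot 6 (ALU): stall FU — free A0,Mu1,Ld0,B1 rp1 wp2
slot 7 (BR): ISSUE — free A0,Mu1,Ld0,B0 rp1 wp2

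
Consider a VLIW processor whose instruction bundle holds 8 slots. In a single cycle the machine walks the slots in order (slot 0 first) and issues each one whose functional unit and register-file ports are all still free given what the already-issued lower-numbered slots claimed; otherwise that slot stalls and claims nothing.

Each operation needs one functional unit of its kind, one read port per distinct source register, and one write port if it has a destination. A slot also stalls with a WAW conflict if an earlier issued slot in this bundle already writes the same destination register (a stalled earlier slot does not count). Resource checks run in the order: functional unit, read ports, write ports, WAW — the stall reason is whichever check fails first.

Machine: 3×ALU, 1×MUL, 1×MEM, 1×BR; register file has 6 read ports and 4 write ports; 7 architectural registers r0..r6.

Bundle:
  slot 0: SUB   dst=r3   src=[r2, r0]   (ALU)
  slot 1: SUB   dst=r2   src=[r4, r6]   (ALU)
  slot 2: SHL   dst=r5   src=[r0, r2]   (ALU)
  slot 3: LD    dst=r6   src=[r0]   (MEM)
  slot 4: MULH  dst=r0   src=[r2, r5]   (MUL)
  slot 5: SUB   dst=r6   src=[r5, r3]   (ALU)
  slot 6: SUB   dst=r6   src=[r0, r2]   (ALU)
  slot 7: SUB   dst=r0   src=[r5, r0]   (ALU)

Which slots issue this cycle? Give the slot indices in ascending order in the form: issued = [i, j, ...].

slot 0 (ALU): ISSUE — free A2,Mu1,Ld1,B1 rp4 wp3
slot 1 (ALU): ISSUE — free A1,Mu1,Ld1,B1 rp2 wp2
slot 2 (ALU): ISSUE — free A0,Mu1,Ld1,B1 rp0 wp1
slot 3 (MEM): stall RD_PORT — free A0,Mu1,Ld1,B1 rp0 wp1
slot 4 (MUL): stall RD_PORT — free A0,Mu1,Ld1,B1 rp0 wp1
slot 5 (ALU): stall FU — free A0,Mu1,Ld1,B1 rp0 wp1
slot 6 (ALU): stall FU — free A0,Mu1,Ld1,B1 rp0 wp1
slot 7 (ALU): stall FU — free A0,Mu1,Ld1,B1 rp0 wp1

issued = [0, 1, 2]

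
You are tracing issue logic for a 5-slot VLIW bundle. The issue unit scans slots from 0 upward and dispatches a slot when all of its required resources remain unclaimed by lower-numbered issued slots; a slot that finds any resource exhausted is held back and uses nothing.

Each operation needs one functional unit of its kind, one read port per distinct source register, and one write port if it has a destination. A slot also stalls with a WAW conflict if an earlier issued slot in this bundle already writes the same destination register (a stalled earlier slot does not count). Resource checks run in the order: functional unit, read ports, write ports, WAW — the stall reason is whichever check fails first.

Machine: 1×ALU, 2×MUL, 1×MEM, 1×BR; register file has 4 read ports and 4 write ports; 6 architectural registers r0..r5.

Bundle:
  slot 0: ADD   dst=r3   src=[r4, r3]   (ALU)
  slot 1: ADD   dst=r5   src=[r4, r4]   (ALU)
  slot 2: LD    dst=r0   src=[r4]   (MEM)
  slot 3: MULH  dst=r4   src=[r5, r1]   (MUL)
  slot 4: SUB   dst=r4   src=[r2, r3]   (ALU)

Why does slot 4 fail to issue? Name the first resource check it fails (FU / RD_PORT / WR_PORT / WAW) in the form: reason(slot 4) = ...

#0 ALU src=r4,r3 dispatched  <A:0 Mu:2 Ld:1 B:1 rd:2 wr:3>
#1 ALU src=r4,r4 held:FU  <A:0 Mu:2 Ld:1 B:1 rd:2 wr:3>
#2 MEM src=r4 dispatched  <A:0 Mu:2 Ld:0 B:1 rd:1 wr:2>
#3 MUL src=r5,r1 held:RD_PORT  <A:0 Mu:2 Ld:0 B:1 rd:1 wr:2>
#4 ALU src=r2,r3 held:FU  <A:0 Mu:2 Ld:0 B:1 rd:1 wr:2>

reason(slot 4) = FU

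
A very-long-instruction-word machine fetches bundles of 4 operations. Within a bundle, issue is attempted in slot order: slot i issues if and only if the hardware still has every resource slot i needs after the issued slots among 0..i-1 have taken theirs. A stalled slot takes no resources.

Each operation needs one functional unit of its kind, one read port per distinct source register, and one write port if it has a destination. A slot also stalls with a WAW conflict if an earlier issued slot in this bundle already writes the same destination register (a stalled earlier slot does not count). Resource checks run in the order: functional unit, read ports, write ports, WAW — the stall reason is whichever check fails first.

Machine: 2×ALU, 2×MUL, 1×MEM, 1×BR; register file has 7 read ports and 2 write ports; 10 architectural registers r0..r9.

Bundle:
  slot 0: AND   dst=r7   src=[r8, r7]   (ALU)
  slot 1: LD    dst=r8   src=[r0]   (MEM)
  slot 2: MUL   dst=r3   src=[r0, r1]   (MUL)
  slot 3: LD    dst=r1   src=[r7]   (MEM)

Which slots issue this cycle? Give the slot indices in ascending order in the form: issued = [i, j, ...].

issued = [0, 1]

  0. ALU→r7 ⇒ go  {1A/2Mu/1Ld/1B | 5r 1w}
  1. MEM→r8 ⇒ go  {1A/2Mu/0Ld/1B | 4r 0w}
  2. MUL→r3 ⇒ no(WR_PORT)  {1A/2Mu/0Ld/1B | 4r 0w}
  3. MEM→r1 ⇒ no(FU)  {1A/2Mu/0Ld/1B | 4r 0w}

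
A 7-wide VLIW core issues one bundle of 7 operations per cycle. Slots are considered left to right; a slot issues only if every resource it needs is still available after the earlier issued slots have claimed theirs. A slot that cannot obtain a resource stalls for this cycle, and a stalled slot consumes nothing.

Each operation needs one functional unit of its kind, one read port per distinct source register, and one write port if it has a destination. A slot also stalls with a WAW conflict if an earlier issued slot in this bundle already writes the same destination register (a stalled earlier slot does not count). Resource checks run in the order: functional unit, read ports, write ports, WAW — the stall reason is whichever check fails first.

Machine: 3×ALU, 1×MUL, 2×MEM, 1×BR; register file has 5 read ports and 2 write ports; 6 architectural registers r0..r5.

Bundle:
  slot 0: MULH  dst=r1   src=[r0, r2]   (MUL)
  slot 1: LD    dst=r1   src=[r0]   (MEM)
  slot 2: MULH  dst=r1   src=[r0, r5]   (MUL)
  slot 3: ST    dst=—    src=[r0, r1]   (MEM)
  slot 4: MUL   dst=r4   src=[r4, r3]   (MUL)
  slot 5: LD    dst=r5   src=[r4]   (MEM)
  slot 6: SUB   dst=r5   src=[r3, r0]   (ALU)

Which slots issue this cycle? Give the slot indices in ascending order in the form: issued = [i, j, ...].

issued = [0, 3, 5]

[0] MUL needs rd=2 wr=1: ok; after: ALU=3 MUL=0 MEM=2 BR=1, R=3, W=1
[1] MEM needs rd=1 wr=1: WAW; after: ALU=3 MUL=0 MEM=2 BR=1, R=3, W=1
[2] MUL needs rd=2 wr=1: FU; after: ALU=3 MUL=0 MEM=2 BR=1, R=3, W=1
[3] MEM needs rd=2 wr=0: ok; after: ALU=3 MUL=0 MEM=1 BR=1, R=1, W=1
[4] MUL needs rd=2 wr=1: FU; after: ALU=3 MUL=0 MEM=1 BR=1, R=1, W=1
[5] MEM needs rd=1 wr=1: ok; after: ALU=3 MUL=0 MEM=0 BR=1, R=0, W=0
[6] ALU needs rd=2 wr=1: RD_PORT; after: ALU=3 MUL=0 MEM=0 BR=1, R=0, W=0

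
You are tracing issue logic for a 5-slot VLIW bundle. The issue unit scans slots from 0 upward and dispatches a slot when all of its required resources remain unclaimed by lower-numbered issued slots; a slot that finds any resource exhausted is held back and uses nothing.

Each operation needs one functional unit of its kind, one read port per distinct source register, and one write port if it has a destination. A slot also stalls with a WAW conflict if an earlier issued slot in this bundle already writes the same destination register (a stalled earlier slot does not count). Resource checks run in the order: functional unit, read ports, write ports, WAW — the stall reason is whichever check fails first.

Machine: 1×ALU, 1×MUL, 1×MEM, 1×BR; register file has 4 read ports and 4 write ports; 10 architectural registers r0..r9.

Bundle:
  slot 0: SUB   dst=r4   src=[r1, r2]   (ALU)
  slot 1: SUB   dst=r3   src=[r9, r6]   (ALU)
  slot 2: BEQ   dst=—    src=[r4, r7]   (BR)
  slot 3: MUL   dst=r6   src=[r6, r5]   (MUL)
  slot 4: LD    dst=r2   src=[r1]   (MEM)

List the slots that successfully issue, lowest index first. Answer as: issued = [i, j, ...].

issued = [0, 2]

(0) want 1×ALU +2rd +1wr — yes → AL0|MU1|ME1|BR1|rd2|wr3
(1) want 1×ALU +2rd +1wr — FU → AL0|MU1|ME1|BR1|rd2|wr3
(2) want 1×BR +2rd +0wr — yes → AL0|MU1|ME1|BR0|rd0|wr3
(3) want 1×MUL +2rd +1wr — RD_PORT → AL0|MU1|ME1|BR0|rd0|wr3
(4) want 1×MEM +1rd +1wr — RD_PORT → AL0|MU1|ME1|BR0|rd0|wr3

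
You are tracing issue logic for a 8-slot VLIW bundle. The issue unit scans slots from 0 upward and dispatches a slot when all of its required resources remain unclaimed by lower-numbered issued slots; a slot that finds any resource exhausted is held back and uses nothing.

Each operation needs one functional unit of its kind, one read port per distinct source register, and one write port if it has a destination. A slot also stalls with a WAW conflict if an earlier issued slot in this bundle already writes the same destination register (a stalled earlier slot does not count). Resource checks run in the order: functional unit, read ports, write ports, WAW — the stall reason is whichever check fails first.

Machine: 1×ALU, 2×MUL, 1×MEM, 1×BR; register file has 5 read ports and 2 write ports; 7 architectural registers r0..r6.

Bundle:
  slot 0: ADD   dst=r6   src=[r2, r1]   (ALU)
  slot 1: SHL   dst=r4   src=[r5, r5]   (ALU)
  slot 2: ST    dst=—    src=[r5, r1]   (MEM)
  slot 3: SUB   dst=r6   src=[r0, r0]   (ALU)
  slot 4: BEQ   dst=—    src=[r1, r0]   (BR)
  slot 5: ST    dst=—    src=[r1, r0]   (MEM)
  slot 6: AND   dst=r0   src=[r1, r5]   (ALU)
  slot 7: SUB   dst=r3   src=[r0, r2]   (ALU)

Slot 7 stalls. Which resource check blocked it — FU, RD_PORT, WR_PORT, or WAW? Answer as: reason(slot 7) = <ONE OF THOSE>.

[0] ALU needs rd=2 wr=1: ok; after: ALU=0 MUL=2 MEM=1 BR=1, R=3, W=1
[1] ALU needs rd=1 wr=1: FU; after: ALU=0 MUL=2 MEM=1 BR=1, R=3, W=1
[2] MEM needs rd=2 wr=0: ok; after: ALU=0 MUL=2 MEM=0 BR=1, R=1, W=1
[3] ALU needs rd=1 wr=1: FU; after: ALU=0 MUL=2 MEM=0 BR=1, R=1, W=1
[4] BR needs rd=2 wr=0: RD_PORT; after: ALU=0 MUL=2 MEM=0 BR=1, R=1, W=1
[5] MEM needs rd=2 wr=0: FU; after: ALU=0 MUL=2 MEM=0 BR=1, R=1, W=1
[6] ALU needs rd=2 wr=1: FU; after: ALU=0 MUL=2 MEM=0 BR=1, R=1, W=1
[7] ALU needs rd=2 wr=1: FU; after: ALU=0 MUL=2 MEM=0 BR=1, R=1, W=1

reason(slot 7) = FU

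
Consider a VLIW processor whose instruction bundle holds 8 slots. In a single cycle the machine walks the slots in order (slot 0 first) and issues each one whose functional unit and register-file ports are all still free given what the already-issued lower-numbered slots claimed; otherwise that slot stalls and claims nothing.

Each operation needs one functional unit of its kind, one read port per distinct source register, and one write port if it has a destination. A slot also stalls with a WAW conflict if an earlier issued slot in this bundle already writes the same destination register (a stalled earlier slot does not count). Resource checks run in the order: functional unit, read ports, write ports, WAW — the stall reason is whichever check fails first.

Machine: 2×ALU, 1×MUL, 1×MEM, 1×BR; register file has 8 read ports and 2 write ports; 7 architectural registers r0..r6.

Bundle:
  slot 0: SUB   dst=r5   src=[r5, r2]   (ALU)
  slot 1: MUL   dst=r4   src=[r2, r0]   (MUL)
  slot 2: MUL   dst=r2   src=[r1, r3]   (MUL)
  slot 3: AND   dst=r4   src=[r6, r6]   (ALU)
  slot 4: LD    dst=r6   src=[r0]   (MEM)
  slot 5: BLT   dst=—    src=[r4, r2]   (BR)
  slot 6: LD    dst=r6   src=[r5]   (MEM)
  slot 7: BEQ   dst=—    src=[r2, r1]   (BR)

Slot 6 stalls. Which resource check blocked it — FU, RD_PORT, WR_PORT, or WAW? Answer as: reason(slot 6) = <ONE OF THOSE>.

(0) want 1×ALU +2rd +1wr — yes → AL1|MU1|ME1|BR1|rd6|wr1
(1) want 1×MUL +2rd +1wr — yes → AL1|MU0|ME1|BR1|rd4|wr0
(2) want 1×MUL +2rd +1wr — FU → AL1|MU0|ME1|BR1|rd4|wr0
(3) want 1×ALU +1rd +1wr — WR_PORT → AL1|MU0|ME1|BR1|rd4|wr0
(4) want 1×MEM +1rd +1wr — WR_PORT → AL1|MU0|ME1|BR1|rd4|wr0
(5) want 1×BR +2rd +0wr — yes → AL1|MU0|ME1|BR0|rd2|wr0
(6) want 1×MEM +1rd +1wr — WR_PORT → AL1|MU0|ME1|BR0|rd2|wr0
(7) want 1×BR +2rd +0wr — FU → AL1|MU0|ME1|BR0|rd2|wr0

reason(slot 6) = WR_PORT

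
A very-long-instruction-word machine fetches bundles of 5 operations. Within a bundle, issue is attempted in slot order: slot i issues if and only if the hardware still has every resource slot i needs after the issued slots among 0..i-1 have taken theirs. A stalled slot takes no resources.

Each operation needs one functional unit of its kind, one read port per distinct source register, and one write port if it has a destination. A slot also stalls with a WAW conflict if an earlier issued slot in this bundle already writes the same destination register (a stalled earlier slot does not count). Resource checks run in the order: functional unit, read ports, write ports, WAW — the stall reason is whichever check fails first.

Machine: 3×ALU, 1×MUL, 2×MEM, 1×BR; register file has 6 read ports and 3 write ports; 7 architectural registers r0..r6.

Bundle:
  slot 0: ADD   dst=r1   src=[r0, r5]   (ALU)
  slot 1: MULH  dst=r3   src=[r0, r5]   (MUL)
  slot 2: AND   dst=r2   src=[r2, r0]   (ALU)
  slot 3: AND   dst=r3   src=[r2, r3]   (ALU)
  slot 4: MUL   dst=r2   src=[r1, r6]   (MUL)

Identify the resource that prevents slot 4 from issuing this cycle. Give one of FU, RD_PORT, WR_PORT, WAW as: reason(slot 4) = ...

reason(slot 4) = FU

[0] ALU needs rd=2 wr=1: ok; after: ALU=2 MUL=1 MEM=2 BR=1, R=4, W=2
[1] MUL needs rd=2 wr=1: ok; after: ALU=2 MUL=0 MEM=2 BR=1, R=2, W=1
[2] ALU needs rd=2 wr=1: ok; after: ALU=1 MUL=0 MEM=2 BR=1, R=0, W=0
[3] ALU needs rd=2 wr=1: RD_PORT; after: ALU=1 MUL=0 MEM=2 BR=1, R=0, W=0
[4] MUL needs rd=2 wr=1: FU; after: ALU=1 MUL=0 MEM=2 BR=1, R=0, W=0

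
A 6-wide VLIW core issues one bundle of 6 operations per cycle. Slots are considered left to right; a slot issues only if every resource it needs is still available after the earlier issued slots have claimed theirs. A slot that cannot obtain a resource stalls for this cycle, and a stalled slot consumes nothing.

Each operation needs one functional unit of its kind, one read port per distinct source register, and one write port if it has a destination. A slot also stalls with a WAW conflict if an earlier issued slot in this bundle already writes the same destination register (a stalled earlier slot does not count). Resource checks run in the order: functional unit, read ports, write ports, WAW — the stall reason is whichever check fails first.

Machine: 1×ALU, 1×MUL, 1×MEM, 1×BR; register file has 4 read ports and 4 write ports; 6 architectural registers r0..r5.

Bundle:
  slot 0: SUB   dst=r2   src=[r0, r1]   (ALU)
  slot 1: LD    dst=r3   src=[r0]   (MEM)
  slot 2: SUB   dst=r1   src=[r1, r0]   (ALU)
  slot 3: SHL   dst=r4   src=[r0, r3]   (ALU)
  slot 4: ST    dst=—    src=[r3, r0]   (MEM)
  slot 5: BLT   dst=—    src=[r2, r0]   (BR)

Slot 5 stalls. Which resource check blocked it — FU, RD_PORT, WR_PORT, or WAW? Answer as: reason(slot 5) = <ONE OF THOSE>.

reason(slot 5) = RD_PORT

  0. ALU→r2 ⇒ go  {0A/1Mu/1Ld/1B | 2r 3w}
  1. MEM→r3 ⇒ go  {0A/1Mu/0Ld/1B | 1r 2w}
  2. ALU→r1 ⇒ no(FU)  {0A/1Mu/0Ld/1B | 1r 2w}
  3. ALU→r4 ⇒ no(FU)  {0A/1Mu/0Ld/1B | 1r 2w}
  4. MEM ⇒ no(FU)  {0A/1Mu/0Ld/1B | 1r 2w}
  5. BR ⇒ no(RD_PORT)  {0A/1Mu/0Ld/1B | 1r 2w}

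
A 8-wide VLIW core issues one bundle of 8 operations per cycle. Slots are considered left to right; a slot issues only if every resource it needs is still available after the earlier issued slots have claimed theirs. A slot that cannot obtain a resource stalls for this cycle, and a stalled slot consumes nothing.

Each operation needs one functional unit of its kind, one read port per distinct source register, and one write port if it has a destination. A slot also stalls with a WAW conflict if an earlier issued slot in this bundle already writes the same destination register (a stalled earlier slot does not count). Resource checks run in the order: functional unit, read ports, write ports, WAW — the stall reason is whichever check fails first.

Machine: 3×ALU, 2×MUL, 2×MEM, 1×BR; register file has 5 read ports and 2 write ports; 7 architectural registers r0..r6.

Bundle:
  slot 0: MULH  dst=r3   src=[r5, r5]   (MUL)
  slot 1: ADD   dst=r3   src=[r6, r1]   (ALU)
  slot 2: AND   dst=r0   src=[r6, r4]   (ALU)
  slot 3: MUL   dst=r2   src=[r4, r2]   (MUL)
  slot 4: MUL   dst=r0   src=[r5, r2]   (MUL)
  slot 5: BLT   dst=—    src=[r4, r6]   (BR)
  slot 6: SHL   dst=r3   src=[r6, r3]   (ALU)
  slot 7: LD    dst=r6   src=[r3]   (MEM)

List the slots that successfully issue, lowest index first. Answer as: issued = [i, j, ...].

issued = [0, 2, 5]

#0 MUL src=r5,r5 dispatched  <A:3 Mu:1 Ld:2 B:1 rd:4 wr:1>
#1 ALU src=r6,r1 held:WAW  <A:3 Mu:1 Ld:2 B:1 rd:4 wr:1>
#2 ALU src=r6,r4 dispatched  <A:2 Mu:1 Ld:2 B:1 rd:2 wr:0>
#3 MUL src=r4,r2 held:WR_PORT  <A:2 Mu:1 Ld:2 B:1 rd:2 wr:0>
#4 MUL src=r5,r2 held:WR_PORT  <A:2 Mu:1 Ld:2 B:1 rd:2 wr:0>
#5 BR src=r4,r6 dispatched  <A:2 Mu:1 Ld:2 B:0 rd:0 wr:0>
#6 ALU src=r6,r3 held:RD_PORT  <A:2 Mu:1 Ld:2 B:0 rd:0 wr:0>
#7 MEM src=r3 held:RD_PORT  <A:2 Mu:1 Ld:2 B:0 rd:0 wr:0>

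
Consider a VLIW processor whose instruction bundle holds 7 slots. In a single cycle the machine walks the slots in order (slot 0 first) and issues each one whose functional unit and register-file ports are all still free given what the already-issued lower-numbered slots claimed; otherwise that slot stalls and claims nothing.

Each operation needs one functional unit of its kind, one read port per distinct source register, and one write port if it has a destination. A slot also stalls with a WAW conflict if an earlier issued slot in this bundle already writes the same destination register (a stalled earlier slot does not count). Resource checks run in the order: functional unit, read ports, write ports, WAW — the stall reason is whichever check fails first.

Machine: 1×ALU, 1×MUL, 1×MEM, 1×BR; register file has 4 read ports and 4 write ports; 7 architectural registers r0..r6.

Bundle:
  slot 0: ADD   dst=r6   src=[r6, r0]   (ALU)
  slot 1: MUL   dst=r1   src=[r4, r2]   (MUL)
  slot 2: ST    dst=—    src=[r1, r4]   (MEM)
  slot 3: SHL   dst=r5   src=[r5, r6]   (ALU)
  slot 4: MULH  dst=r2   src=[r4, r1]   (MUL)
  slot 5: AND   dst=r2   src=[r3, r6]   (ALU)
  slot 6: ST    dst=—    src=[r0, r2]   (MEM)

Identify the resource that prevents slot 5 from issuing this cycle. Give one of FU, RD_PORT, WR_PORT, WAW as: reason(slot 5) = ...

reason(slot 5) = FU

slot 0 (ALU): ISSUE — free A0,Mu1,Ld1,B1 rp2 wp3
slot 1 (MUL): ISSUE — free A0,Mu0,Ld1,B1 rp0 wp2
slot 2 (MEM): stall RD_PORT — free A0,Mu0,Ld1,B1 rp0 wp2
slot 3 (ALU): stall FU — free A0,Mu0,Ld1,B1 rp0 wp2
slot 4 (MUL): stall FU — free A0,Mu0,Ld1,B1 rp0 wp2
slot 5 (ALU): stall FU — free A0,Mu0,Ld1,B1 rp0 wp2
slot 6 (MEM): stall RD_PORT — free A0,Mu0,Ld1,B1 rp0 wp2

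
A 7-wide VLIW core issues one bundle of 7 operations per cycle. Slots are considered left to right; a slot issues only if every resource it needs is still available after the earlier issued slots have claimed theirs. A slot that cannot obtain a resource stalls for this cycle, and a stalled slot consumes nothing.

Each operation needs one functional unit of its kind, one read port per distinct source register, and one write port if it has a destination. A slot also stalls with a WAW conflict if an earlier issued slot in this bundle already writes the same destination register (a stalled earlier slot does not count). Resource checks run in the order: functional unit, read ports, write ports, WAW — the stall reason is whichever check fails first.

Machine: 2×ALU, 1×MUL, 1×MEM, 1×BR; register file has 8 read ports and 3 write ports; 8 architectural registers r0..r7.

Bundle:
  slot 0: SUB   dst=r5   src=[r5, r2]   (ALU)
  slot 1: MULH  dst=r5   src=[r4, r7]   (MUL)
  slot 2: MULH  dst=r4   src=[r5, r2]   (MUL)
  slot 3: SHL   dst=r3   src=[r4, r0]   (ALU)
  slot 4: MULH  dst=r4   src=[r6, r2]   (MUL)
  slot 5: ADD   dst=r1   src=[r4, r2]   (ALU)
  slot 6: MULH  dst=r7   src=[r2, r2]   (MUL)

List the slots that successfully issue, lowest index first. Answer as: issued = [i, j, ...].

slot 0 (ALU): ISSUE — free A1,Mu1,Ld1,B1 rp6 wp2
slot 1 (MUL): stall WAW — free A1,Mu1,Ld1,B1 rp6 wp2
slot 2 (MUL): ISSUE — free A1,Mu0,Ld1,B1 rp4 wp1
slot 3 (ALU): ISSUE — free A0,Mu0,Ld1,B1 rp2 wp0
slot 4 (MUL): stall FU — free A0,Mu0,Ld1,B1 rp2 wp0
slot 5 (ALU): stall FU — free A0,Mu0,Ld1,B1 rp2 wp0
slot 6 (MUL): stall FU — free A0,Mu0,Ld1,B1 rp2 wp0

issued = [0, 2, 3]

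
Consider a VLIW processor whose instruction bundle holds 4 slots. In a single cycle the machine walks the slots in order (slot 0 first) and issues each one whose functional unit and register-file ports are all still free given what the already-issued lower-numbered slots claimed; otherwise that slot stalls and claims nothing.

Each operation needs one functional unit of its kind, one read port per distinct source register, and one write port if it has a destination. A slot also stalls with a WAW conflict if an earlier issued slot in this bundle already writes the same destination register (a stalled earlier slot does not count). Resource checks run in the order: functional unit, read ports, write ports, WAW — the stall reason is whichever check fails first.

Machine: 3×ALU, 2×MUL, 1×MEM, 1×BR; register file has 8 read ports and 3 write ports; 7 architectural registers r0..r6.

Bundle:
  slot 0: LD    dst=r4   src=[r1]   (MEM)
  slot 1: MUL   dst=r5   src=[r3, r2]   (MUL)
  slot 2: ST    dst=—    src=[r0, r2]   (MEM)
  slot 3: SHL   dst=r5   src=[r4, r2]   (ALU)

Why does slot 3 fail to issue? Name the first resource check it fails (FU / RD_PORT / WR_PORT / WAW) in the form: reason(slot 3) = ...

slot 0 (MEM): ISSUE — free A3,Mu2,Ld0,B1 rp7 wp2
slot 1 (MUL): ISSUE — free A3,Mu1,Ld0,B1 rp5 wp1
slot 2 (MEM): stall FU — free A3,Mu1,Ld0,B1 rp5 wp1
slot 3 (ALU): stall WAW — free A3,Mu1,Ld0,B1 rp5 wp1

reason(slot 3) = WAW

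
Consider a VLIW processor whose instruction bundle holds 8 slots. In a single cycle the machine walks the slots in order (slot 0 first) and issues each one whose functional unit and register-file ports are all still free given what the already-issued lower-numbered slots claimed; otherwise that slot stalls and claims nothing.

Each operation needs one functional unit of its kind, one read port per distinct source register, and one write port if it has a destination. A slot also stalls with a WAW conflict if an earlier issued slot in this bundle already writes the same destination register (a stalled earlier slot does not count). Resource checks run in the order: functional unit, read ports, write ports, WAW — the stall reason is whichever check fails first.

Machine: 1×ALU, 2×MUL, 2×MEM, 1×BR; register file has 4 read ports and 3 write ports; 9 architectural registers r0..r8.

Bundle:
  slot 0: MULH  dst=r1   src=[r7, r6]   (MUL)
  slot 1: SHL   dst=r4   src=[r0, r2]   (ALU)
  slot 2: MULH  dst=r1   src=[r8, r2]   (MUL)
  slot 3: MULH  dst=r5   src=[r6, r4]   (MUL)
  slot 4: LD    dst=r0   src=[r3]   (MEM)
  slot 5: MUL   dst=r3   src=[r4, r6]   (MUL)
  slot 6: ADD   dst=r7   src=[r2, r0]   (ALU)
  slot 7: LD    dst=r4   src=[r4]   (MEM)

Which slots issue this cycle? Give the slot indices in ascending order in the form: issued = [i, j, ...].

issued = [0, 1]

(0) want 1×MUL +2rd +1wr — yes → AL1|MU1|ME2|BR1|rd2|wr2
(1) want 1×ALU +2rd +1wr — yes → AL0|MU1|ME2|BR1|rd0|wr1
(2) want 1×MUL +2rd +1wr — RD_PORT → AL0|MU1|ME2|BR1|rd0|wr1
(3) want 1×MUL +2rd +1wr — RD_PORT → AL0|MU1|ME2|BR1|rd0|wr1
(4) want 1×MEM +1rd +1wr — RD_PORT → AL0|MU1|ME2|BR1|rd0|wr1
(5) want 1×MUL +2rd +1wr — RD_PORT → AL0|MU1|ME2|BR1|rd0|wr1
(6) want 1×ALU +2rd +1wr — FU → AL0|MU1|ME2|BR1|rd0|wr1
(7) want 1×MEM +1rd +1wr — RD_PORT → AL0|MU1|ME2|BR1|rd0|wr1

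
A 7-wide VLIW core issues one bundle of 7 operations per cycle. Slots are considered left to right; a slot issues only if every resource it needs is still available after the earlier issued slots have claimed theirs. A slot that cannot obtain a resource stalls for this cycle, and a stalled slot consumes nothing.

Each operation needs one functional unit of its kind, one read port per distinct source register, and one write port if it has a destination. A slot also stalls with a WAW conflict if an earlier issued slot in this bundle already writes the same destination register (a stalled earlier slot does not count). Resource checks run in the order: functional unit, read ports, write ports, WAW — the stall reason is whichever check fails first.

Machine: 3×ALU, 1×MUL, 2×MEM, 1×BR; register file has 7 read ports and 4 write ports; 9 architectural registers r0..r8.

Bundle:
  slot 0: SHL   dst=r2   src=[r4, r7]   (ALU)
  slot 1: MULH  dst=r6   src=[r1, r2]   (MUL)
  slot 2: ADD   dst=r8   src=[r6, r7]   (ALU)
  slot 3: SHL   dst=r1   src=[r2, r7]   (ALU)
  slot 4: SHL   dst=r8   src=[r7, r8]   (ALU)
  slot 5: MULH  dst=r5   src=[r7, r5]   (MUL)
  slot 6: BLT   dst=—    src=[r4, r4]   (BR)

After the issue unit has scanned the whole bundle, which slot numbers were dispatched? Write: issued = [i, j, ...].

(0) want 1×ALU +2rd +1wr — yes → AL2|MU1|ME2|BR1|rd5|wr3
(1) want 1×MUL +2rd +1wr — yes → AL2|MU0|ME2|BR1|rd3|wr2
(2) want 1×ALU +2rd +1wr — yes → AL1|MU0|ME2|BR1|rd1|wr1
(3) want 1×ALU +2rd +1wr — RD_PORT → AL1|MU0|ME2|BR1|rd1|wr1
(4) want 1×ALU +2rd +1wr — RD_PORT → AL1|MU0|ME2|BR1|rd1|wr1
(5) want 1×MUL +2rd +1wr — FU → AL1|MU0|ME2|BR1|rd1|wr1
(6) want 1×BR +1rd +0wr — yes → AL1|MU0|ME2|BR0|rd0|wr1

issued = [0, 1, 2, 6]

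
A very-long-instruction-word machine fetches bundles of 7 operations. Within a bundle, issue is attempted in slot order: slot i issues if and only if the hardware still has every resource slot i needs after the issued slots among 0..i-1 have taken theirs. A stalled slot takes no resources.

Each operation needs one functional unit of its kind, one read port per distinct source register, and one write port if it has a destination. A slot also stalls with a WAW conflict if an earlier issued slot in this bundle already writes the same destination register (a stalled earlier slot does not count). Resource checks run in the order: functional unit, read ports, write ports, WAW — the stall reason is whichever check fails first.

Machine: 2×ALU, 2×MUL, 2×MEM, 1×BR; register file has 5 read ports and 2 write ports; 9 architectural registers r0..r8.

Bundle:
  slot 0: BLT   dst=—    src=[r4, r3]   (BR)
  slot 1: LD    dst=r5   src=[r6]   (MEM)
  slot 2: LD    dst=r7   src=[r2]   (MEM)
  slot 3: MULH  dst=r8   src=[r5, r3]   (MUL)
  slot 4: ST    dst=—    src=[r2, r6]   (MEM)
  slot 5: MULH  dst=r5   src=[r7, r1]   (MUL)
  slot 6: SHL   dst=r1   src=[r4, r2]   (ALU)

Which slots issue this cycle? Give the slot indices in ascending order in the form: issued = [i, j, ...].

issued = [0, 1, 2]

#0 BR src=r4,r3 dispatched  <A:2 Mu:2 Ld:2 B:0 rd:3 wr:2>
#1 MEM src=r6 dispatched  <A:2 Mu:2 Ld:1 B:0 rd:2 wr:1>
#2 MEM src=r2 dispatched  <A:2 Mu:2 Ld:0 B:0 rd:1 wr:0>
#3 MUL src=r5,r3 held:RD_PORT  <A:2 Mu:2 Ld:0 B:0 rd:1 wr:0>
#4 MEM src=r2,r6 held:FU  <A:2 Mu:2 Ld:0 B:0 rd:1 wr:0>
#5 MUL src=r7,r1 held:RD_PORT  <A:2 Mu:2 Ld:0 B:0 rd:1 wr:0>
#6 ALU src=r4,r2 held:RD_PORT  <A:2 Mu:2 Ld:0 B:0 rd:1 wr:0>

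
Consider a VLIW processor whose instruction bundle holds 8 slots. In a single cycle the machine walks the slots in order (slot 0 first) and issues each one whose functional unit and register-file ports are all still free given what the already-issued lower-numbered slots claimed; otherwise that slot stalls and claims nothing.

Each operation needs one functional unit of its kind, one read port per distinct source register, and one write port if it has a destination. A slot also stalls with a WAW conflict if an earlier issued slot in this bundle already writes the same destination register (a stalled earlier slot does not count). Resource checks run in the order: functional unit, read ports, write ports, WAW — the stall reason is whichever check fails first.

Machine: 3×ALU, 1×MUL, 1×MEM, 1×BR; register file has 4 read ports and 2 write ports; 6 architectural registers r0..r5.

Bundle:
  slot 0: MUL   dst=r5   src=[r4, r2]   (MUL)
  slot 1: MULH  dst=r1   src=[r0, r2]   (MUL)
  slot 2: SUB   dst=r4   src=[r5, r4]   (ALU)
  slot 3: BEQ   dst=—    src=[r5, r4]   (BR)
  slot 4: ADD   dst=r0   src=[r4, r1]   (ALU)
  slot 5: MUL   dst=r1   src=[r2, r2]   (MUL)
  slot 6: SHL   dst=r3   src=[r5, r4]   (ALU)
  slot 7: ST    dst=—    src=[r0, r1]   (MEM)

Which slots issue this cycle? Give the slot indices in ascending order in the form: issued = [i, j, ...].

#0 MUL src=r4,r2 dispatched  <A:3 Mu:0 Ld:1 B:1 rd:2 wr:1>
#1 MUL src=r0,r2 held:FU  <A:3 Mu:0 Ld:1 B:1 rd:2 wr:1>
#2 ALU src=r5,r4 dispatched  <A:2 Mu:0 Ld:1 B:1 rd:0 wr:0>
#3 BR src=r5,r4 held:RD_PORT  <A:2 Mu:0 Ld:1 B:1 rd:0 wr:0>
#4 ALU src=r4,r1 held:RD_PORT  <A:2 Mu:0 Ld:1 B:1 rd:0 wr:0>
#5 MUL src=r2,r2 held:FU  <A:2 Mu:0 Ld:1 B:1 rd:0 wr:0>
#6 ALU src=r5,r4 held:RD_PORT  <A:2 Mu:0 Ld:1 B:1 rd:0 wr:0>
#7 MEM src=r0,r1 held:RD_PORT  <A:2 Mu:0 Ld:1 B:1 rd:0 wr:0>

issued = [0, 2]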